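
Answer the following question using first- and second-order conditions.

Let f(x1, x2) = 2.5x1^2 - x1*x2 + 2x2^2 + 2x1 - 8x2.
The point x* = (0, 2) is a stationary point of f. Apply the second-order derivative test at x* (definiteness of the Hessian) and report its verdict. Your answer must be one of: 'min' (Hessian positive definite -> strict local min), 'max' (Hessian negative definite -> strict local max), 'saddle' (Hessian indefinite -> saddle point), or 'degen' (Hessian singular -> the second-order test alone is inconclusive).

Compute the Hessian H = grad^2 f:
  H = [[5, -1], [-1, 4]]
Verify stationarity: grad f(x*) = H x* + g = (0, 0).
Eigenvalues of H: 3.382, 5.618.
Both eigenvalues > 0, so H is positive definite -> x* is a strict local min.

min


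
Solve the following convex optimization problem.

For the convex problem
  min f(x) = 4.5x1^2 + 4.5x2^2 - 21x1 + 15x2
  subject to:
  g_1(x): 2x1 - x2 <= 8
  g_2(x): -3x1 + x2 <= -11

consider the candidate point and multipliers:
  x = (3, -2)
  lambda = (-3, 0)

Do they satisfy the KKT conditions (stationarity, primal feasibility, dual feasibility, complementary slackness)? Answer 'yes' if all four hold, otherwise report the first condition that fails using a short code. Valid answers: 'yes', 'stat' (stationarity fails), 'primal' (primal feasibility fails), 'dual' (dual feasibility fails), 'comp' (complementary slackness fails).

Gradient of f: grad f(x) = Q x + c = (6, -3)
Constraint values g_i(x) = a_i^T x - b_i:
  g_1((3, -2)) = 0
  g_2((3, -2)) = 0
Stationarity residual: grad f(x) + sum_i lambda_i a_i = (0, 0)
  -> stationarity OK
Primal feasibility (all g_i <= 0): OK
Dual feasibility (all lambda_i >= 0): FAILS
Complementary slackness (lambda_i * g_i(x) = 0 for all i): OK

Verdict: the first failing condition is dual_feasibility -> dual.

dual


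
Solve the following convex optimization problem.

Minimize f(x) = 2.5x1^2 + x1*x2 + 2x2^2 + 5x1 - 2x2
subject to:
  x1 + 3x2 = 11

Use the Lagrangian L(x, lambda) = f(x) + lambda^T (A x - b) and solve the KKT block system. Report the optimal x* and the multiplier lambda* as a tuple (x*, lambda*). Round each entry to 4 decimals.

Form the Lagrangian:
  L(x, lambda) = (1/2) x^T Q x + c^T x + lambda^T (A x - b)
Stationarity (grad_x L = 0): Q x + c + A^T lambda = 0.
Primal feasibility: A x = b.

This gives the KKT block system:
  [ Q   A^T ] [ x     ]   [-c ]
  [ A    0  ] [ lambda ] = [ b ]

Solving the linear system:
  x*      = (-0.9302, 3.9767)
  lambda* = (-4.3256)
  f(x*)   = 17.4884

x* = (-0.9302, 3.9767), lambda* = (-4.3256)


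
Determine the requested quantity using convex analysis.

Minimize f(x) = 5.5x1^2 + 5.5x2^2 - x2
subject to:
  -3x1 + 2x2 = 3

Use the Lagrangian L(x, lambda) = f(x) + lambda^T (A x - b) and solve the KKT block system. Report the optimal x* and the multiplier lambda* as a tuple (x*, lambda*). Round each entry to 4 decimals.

Form the Lagrangian:
  L(x, lambda) = (1/2) x^T Q x + c^T x + lambda^T (A x - b)
Stationarity (grad_x L = 0): Q x + c + A^T lambda = 0.
Primal feasibility: A x = b.

This gives the KKT block system:
  [ Q   A^T ] [ x     ]   [-c ]
  [ A    0  ] [ lambda ] = [ b ]

Solving the linear system:
  x*      = (-0.6503, 0.5245)
  lambda* = (-2.3846)
  f(x*)   = 3.3147

x* = (-0.6503, 0.5245), lambda* = (-2.3846)


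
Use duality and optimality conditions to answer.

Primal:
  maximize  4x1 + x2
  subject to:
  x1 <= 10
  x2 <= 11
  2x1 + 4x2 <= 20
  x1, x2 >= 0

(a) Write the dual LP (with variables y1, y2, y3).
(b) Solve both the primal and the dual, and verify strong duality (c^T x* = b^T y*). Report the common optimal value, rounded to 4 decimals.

The standard primal-dual pair for 'max c^T x s.t. A x <= b, x >= 0' is:
  Dual:  min b^T y  s.t.  A^T y >= c,  y >= 0.

So the dual LP is:
  minimize  10y1 + 11y2 + 20y3
  subject to:
    y1 + 2y3 >= 4
    y2 + 4y3 >= 1
    y1, y2, y3 >= 0

Solving the primal: x* = (10, 0).
  primal value c^T x* = 40.
Solving the dual: y* = (3.5, 0, 0.25).
  dual value b^T y* = 40.
Strong duality: c^T x* = b^T y*. Confirmed.

40


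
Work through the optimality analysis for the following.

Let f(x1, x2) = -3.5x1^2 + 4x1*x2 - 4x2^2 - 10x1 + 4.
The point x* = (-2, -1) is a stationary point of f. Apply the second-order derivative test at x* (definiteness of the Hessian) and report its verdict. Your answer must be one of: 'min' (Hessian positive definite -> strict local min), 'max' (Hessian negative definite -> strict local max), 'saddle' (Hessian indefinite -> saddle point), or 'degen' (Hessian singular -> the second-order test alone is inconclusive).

Compute the Hessian H = grad^2 f:
  H = [[-7, 4], [4, -8]]
Verify stationarity: grad f(x*) = H x* + g = (0, 0).
Eigenvalues of H: -11.5311, -3.4689.
Both eigenvalues < 0, so H is negative definite -> x* is a strict local max.

max


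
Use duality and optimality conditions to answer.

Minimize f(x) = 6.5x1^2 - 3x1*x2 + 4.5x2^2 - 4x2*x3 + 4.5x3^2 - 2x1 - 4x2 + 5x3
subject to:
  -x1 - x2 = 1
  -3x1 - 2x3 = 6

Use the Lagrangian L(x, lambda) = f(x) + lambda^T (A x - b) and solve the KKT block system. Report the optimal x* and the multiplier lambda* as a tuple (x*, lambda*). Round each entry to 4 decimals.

Form the Lagrangian:
  L(x, lambda) = (1/2) x^T Q x + c^T x + lambda^T (A x - b)
Stationarity (grad_x L = 0): Q x + c + A^T lambda = 0.
Primal feasibility: A x = b.

This gives the KKT block system:
  [ Q   A^T ] [ x     ]   [-c ]
  [ A    0  ] [ lambda ] = [ b ]

Solving the linear system:
  x*      = (-0.8, -0.2, -1.8)
  lambda* = (3.8, -5.2)
  f(x*)   = 10.4

x* = (-0.8, -0.2, -1.8), lambda* = (3.8, -5.2)


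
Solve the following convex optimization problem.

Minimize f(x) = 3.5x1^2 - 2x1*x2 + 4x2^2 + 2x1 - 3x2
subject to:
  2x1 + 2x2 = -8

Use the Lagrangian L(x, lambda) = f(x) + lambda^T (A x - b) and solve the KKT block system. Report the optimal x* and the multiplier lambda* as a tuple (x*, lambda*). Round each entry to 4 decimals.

Form the Lagrangian:
  L(x, lambda) = (1/2) x^T Q x + c^T x + lambda^T (A x - b)
Stationarity (grad_x L = 0): Q x + c + A^T lambda = 0.
Primal feasibility: A x = b.

This gives the KKT block system:
  [ Q   A^T ] [ x     ]   [-c ]
  [ A    0  ] [ lambda ] = [ b ]

Solving the linear system:
  x*      = (-2.3684, -1.6316)
  lambda* = (5.6579)
  f(x*)   = 22.7105

x* = (-2.3684, -1.6316), lambda* = (5.6579)


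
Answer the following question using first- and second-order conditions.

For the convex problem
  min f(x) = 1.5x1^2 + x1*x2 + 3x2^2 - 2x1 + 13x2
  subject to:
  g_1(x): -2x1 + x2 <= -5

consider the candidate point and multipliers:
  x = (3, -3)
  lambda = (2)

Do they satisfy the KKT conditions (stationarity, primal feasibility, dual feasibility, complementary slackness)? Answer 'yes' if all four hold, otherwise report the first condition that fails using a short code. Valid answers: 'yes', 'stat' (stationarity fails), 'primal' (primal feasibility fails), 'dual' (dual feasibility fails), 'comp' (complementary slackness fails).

Gradient of f: grad f(x) = Q x + c = (4, -2)
Constraint values g_i(x) = a_i^T x - b_i:
  g_1((3, -3)) = -4
Stationarity residual: grad f(x) + sum_i lambda_i a_i = (0, 0)
  -> stationarity OK
Primal feasibility (all g_i <= 0): OK
Dual feasibility (all lambda_i >= 0): OK
Complementary slackness (lambda_i * g_i(x) = 0 for all i): FAILS

Verdict: the first failing condition is complementary_slackness -> comp.

comp


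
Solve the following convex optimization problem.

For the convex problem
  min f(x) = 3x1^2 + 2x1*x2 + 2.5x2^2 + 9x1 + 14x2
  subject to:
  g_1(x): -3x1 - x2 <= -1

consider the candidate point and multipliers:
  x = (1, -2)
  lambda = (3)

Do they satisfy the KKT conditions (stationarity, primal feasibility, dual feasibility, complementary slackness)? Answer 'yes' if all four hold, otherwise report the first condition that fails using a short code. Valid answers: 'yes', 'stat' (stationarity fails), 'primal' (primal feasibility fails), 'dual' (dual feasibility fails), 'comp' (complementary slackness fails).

Gradient of f: grad f(x) = Q x + c = (11, 6)
Constraint values g_i(x) = a_i^T x - b_i:
  g_1((1, -2)) = 0
Stationarity residual: grad f(x) + sum_i lambda_i a_i = (2, 3)
  -> stationarity FAILS
Primal feasibility (all g_i <= 0): OK
Dual feasibility (all lambda_i >= 0): OK
Complementary slackness (lambda_i * g_i(x) = 0 for all i): OK

Verdict: the first failing condition is stationarity -> stat.

stat


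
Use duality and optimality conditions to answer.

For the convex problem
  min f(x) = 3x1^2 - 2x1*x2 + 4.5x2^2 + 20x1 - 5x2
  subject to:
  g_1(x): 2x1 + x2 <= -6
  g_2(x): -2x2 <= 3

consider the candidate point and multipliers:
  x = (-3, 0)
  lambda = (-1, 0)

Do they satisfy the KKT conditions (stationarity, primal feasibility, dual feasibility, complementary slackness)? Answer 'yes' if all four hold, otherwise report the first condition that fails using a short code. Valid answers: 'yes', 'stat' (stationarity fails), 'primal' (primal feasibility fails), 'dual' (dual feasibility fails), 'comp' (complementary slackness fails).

Gradient of f: grad f(x) = Q x + c = (2, 1)
Constraint values g_i(x) = a_i^T x - b_i:
  g_1((-3, 0)) = 0
  g_2((-3, 0)) = -3
Stationarity residual: grad f(x) + sum_i lambda_i a_i = (0, 0)
  -> stationarity OK
Primal feasibility (all g_i <= 0): OK
Dual feasibility (all lambda_i >= 0): FAILS
Complementary slackness (lambda_i * g_i(x) = 0 for all i): OK

Verdict: the first failing condition is dual_feasibility -> dual.

dual


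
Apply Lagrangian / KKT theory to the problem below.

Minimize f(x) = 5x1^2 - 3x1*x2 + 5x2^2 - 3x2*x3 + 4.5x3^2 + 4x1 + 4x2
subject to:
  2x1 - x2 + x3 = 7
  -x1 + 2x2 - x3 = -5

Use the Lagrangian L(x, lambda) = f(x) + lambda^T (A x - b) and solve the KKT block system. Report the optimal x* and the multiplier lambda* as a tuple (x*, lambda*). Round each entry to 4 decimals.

Form the Lagrangian:
  L(x, lambda) = (1/2) x^T Q x + c^T x + lambda^T (A x - b)
Stationarity (grad_x L = 0): Q x + c + A^T lambda = 0.
Primal feasibility: A x = b.

This gives the KKT block system:
  [ Q   A^T ] [ x     ]   [-c ]
  [ A    0  ] [ lambda ] = [ b ]

Solving the linear system:
  x*      = (2.5169, -0.5169, 1.4494)
  lambda* = (-16.1236, -1.5281)
  f(x*)   = 56.6124

x* = (2.5169, -0.5169, 1.4494), lambda* = (-16.1236, -1.5281)


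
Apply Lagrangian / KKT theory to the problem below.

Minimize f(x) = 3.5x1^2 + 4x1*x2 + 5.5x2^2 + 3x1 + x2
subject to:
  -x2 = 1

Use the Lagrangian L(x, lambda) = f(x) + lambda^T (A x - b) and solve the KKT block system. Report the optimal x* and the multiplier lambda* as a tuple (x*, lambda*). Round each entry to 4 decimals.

Form the Lagrangian:
  L(x, lambda) = (1/2) x^T Q x + c^T x + lambda^T (A x - b)
Stationarity (grad_x L = 0): Q x + c + A^T lambda = 0.
Primal feasibility: A x = b.

This gives the KKT block system:
  [ Q   A^T ] [ x     ]   [-c ]
  [ A    0  ] [ lambda ] = [ b ]

Solving the linear system:
  x*      = (0.1429, -1)
  lambda* = (-9.4286)
  f(x*)   = 4.4286

x* = (0.1429, -1), lambda* = (-9.4286)


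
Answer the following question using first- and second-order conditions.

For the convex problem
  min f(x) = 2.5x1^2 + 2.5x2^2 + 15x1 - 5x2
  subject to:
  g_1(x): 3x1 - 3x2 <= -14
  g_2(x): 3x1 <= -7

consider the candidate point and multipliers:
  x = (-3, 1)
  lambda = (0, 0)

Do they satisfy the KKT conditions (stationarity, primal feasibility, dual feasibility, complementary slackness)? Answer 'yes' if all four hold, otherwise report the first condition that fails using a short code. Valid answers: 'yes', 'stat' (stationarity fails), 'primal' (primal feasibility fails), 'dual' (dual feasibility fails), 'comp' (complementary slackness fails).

Gradient of f: grad f(x) = Q x + c = (0, 0)
Constraint values g_i(x) = a_i^T x - b_i:
  g_1((-3, 1)) = 2
  g_2((-3, 1)) = -2
Stationarity residual: grad f(x) + sum_i lambda_i a_i = (0, 0)
  -> stationarity OK
Primal feasibility (all g_i <= 0): FAILS
Dual feasibility (all lambda_i >= 0): OK
Complementary slackness (lambda_i * g_i(x) = 0 for all i): OK

Verdict: the first failing condition is primal_feasibility -> primal.

primal


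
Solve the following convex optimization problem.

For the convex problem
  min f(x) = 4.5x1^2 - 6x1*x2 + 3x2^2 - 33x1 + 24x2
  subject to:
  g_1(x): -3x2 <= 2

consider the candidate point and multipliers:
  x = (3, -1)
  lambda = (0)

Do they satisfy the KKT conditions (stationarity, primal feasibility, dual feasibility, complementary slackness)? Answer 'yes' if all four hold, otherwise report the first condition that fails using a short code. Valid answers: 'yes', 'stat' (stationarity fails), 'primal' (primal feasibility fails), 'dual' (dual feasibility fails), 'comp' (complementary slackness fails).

Gradient of f: grad f(x) = Q x + c = (0, 0)
Constraint values g_i(x) = a_i^T x - b_i:
  g_1((3, -1)) = 1
Stationarity residual: grad f(x) + sum_i lambda_i a_i = (0, 0)
  -> stationarity OK
Primal feasibility (all g_i <= 0): FAILS
Dual feasibility (all lambda_i >= 0): OK
Complementary slackness (lambda_i * g_i(x) = 0 for all i): OK

Verdict: the first failing condition is primal_feasibility -> primal.

primal


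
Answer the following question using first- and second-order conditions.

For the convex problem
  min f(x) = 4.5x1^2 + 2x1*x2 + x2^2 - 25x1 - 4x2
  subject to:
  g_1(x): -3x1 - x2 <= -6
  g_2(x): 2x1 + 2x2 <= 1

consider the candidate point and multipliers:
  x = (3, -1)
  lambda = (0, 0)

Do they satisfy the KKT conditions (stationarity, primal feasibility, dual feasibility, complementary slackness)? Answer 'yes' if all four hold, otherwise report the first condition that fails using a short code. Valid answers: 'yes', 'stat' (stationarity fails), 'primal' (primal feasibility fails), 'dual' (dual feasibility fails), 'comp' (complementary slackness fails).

Gradient of f: grad f(x) = Q x + c = (0, 0)
Constraint values g_i(x) = a_i^T x - b_i:
  g_1((3, -1)) = -2
  g_2((3, -1)) = 3
Stationarity residual: grad f(x) + sum_i lambda_i a_i = (0, 0)
  -> stationarity OK
Primal feasibility (all g_i <= 0): FAILS
Dual feasibility (all lambda_i >= 0): OK
Complementary slackness (lambda_i * g_i(x) = 0 for all i): OK

Verdict: the first failing condition is primal_feasibility -> primal.

primal


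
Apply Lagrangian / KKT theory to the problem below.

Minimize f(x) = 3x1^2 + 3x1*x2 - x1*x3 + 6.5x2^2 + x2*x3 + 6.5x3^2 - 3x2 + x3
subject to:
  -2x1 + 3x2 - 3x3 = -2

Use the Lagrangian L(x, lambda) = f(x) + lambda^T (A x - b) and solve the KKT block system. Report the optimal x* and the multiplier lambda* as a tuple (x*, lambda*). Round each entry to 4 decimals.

Form the Lagrangian:
  L(x, lambda) = (1/2) x^T Q x + c^T x + lambda^T (A x - b)
Stationarity (grad_x L = 0): Q x + c + A^T lambda = 0.
Primal feasibility: A x = b.

This gives the KKT block system:
  [ Q   A^T ] [ x     ]   [-c ]
  [ A    0  ] [ lambda ] = [ b ]

Solving the linear system:
  x*      = (0.4638, -0.1404, 0.217)
  lambda* = (1.0723)
  f(x*)   = 1.3915

x* = (0.4638, -0.1404, 0.217), lambda* = (1.0723)


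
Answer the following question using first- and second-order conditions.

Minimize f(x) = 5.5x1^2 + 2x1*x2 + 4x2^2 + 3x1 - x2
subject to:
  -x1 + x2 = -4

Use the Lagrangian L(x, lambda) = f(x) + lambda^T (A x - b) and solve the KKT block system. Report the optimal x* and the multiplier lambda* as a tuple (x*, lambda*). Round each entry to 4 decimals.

Form the Lagrangian:
  L(x, lambda) = (1/2) x^T Q x + c^T x + lambda^T (A x - b)
Stationarity (grad_x L = 0): Q x + c + A^T lambda = 0.
Primal feasibility: A x = b.

This gives the KKT block system:
  [ Q   A^T ] [ x     ]   [-c ]
  [ A    0  ] [ lambda ] = [ b ]

Solving the linear system:
  x*      = (1.6522, -2.3478)
  lambda* = (16.4783)
  f(x*)   = 36.6087

x* = (1.6522, -2.3478), lambda* = (16.4783)


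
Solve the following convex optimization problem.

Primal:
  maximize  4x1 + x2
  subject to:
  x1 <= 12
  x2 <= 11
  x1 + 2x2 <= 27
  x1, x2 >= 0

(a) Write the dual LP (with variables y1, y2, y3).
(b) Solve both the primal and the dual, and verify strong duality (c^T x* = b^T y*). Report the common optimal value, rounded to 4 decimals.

The standard primal-dual pair for 'max c^T x s.t. A x <= b, x >= 0' is:
  Dual:  min b^T y  s.t.  A^T y >= c,  y >= 0.

So the dual LP is:
  minimize  12y1 + 11y2 + 27y3
  subject to:
    y1 + y3 >= 4
    y2 + 2y3 >= 1
    y1, y2, y3 >= 0

Solving the primal: x* = (12, 7.5).
  primal value c^T x* = 55.5.
Solving the dual: y* = (3.5, 0, 0.5).
  dual value b^T y* = 55.5.
Strong duality: c^T x* = b^T y*. Confirmed.

55.5


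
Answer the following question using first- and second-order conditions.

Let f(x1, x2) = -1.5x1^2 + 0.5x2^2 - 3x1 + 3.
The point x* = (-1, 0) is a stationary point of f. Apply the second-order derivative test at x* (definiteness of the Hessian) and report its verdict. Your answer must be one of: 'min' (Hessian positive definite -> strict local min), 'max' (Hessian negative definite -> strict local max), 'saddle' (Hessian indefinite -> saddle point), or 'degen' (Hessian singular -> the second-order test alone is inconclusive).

Compute the Hessian H = grad^2 f:
  H = [[-3, 0], [0, 1]]
Verify stationarity: grad f(x*) = H x* + g = (0, 0).
Eigenvalues of H: -3, 1.
Eigenvalues have mixed signs, so H is indefinite -> x* is a saddle point.

saddle


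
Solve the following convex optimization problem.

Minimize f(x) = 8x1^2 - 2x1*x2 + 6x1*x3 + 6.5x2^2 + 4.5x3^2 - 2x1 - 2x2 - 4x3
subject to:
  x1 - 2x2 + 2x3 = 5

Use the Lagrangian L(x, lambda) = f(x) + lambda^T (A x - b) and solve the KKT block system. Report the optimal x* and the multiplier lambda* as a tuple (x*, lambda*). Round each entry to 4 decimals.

Form the Lagrangian:
  L(x, lambda) = (1/2) x^T Q x + c^T x + lambda^T (A x - b)
Stationarity (grad_x L = 0): Q x + c + A^T lambda = 0.
Primal feasibility: A x = b.

This gives the KKT block system:
  [ Q   A^T ] [ x     ]   [-c ]
  [ A    0  ] [ lambda ] = [ b ]

Solving the linear system:
  x*      = (-0.337, -0.7577, 1.9109)
  lambda* = (-5.5877)
  f(x*)   = 11.2423

x* = (-0.337, -0.7577, 1.9109), lambda* = (-5.5877)


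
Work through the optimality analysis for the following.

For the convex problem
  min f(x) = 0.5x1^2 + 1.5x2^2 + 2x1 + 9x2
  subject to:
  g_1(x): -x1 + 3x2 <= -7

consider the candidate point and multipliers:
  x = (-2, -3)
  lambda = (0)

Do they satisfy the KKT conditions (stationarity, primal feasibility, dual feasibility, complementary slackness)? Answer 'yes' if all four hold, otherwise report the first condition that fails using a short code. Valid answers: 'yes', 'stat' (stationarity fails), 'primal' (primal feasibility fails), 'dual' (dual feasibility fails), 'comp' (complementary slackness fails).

Gradient of f: grad f(x) = Q x + c = (0, 0)
Constraint values g_i(x) = a_i^T x - b_i:
  g_1((-2, -3)) = 0
Stationarity residual: grad f(x) + sum_i lambda_i a_i = (0, 0)
  -> stationarity OK
Primal feasibility (all g_i <= 0): OK
Dual feasibility (all lambda_i >= 0): OK
Complementary slackness (lambda_i * g_i(x) = 0 for all i): OK

Verdict: yes, KKT holds.

yes


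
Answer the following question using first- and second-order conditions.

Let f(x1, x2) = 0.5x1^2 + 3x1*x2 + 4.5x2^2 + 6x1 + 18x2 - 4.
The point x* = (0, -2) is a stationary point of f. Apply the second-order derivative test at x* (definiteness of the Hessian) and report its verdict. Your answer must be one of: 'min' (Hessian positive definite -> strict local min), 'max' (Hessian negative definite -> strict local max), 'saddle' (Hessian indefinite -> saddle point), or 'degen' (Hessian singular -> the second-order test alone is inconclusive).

Compute the Hessian H = grad^2 f:
  H = [[1, 3], [3, 9]]
Verify stationarity: grad f(x*) = H x* + g = (0, 0).
Eigenvalues of H: 0, 10.
H has a zero eigenvalue (singular; positive semidefinite but not definite), so H is neither positive definite, negative definite, nor indefinite. The second-order test alone is inconclusive -> degen.
(Indeed, f is constant along the null direction of H through x*, so x* is not a strict local extremum.)

degen


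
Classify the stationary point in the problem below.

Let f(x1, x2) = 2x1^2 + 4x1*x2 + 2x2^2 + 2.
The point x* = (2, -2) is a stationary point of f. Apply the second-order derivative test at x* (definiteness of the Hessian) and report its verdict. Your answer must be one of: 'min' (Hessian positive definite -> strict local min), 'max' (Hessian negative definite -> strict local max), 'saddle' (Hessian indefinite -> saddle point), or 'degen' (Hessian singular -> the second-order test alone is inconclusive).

Compute the Hessian H = grad^2 f:
  H = [[4, 4], [4, 4]]
Verify stationarity: grad f(x*) = H x* + g = (0, 0).
Eigenvalues of H: 0, 8.
H has a zero eigenvalue (singular; positive semidefinite but not definite), so H is neither positive definite, negative definite, nor indefinite. The second-order test alone is inconclusive -> degen.
(Indeed, f is constant along the null direction of H through x*, so x* is not a strict local extremum.)

degen


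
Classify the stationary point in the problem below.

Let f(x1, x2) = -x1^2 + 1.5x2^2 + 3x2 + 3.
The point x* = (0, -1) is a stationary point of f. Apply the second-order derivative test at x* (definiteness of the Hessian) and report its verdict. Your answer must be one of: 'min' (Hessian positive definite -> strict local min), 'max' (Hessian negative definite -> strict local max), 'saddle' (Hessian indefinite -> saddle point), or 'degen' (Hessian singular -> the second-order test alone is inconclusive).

Compute the Hessian H = grad^2 f:
  H = [[-2, 0], [0, 3]]
Verify stationarity: grad f(x*) = H x* + g = (0, 0).
Eigenvalues of H: -2, 3.
Eigenvalues have mixed signs, so H is indefinite -> x* is a saddle point.

saddle


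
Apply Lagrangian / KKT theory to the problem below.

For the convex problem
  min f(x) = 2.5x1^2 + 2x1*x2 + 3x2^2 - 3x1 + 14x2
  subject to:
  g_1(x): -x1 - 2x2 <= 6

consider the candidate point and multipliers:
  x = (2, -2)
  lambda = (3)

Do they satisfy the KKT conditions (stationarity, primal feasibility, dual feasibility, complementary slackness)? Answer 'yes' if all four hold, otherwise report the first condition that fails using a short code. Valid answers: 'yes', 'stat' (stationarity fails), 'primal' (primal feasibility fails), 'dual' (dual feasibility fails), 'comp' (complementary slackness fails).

Gradient of f: grad f(x) = Q x + c = (3, 6)
Constraint values g_i(x) = a_i^T x - b_i:
  g_1((2, -2)) = -4
Stationarity residual: grad f(x) + sum_i lambda_i a_i = (0, 0)
  -> stationarity OK
Primal feasibility (all g_i <= 0): OK
Dual feasibility (all lambda_i >= 0): OK
Complementary slackness (lambda_i * g_i(x) = 0 for all i): FAILS

Verdict: the first failing condition is complementary_slackness -> comp.

comp


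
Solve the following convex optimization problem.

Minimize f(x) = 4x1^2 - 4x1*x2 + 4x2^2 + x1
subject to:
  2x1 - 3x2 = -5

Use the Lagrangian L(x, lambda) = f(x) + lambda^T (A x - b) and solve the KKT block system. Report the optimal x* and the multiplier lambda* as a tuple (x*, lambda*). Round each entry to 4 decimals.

Form the Lagrangian:
  L(x, lambda) = (1/2) x^T Q x + c^T x + lambda^T (A x - b)
Stationarity (grad_x L = 0): Q x + c + A^T lambda = 0.
Primal feasibility: A x = b.

This gives the KKT block system:
  [ Q   A^T ] [ x     ]   [-c ]
  [ A    0  ] [ lambda ] = [ b ]

Solving the linear system:
  x*      = (-0.5179, 1.3214)
  lambda* = (4.2143)
  f(x*)   = 10.2768

x* = (-0.5179, 1.3214), lambda* = (4.2143)


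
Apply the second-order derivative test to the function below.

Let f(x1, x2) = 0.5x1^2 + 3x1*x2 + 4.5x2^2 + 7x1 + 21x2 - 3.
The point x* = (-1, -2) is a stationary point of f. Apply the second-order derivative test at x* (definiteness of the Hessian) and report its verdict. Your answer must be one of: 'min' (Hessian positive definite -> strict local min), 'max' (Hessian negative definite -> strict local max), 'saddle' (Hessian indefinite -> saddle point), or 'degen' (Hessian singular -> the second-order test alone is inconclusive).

Compute the Hessian H = grad^2 f:
  H = [[1, 3], [3, 9]]
Verify stationarity: grad f(x*) = H x* + g = (0, 0).
Eigenvalues of H: 0, 10.
H has a zero eigenvalue (singular; positive semidefinite but not definite), so H is neither positive definite, negative definite, nor indefinite. The second-order test alone is inconclusive -> degen.
(Indeed, f is constant along the null direction of H through x*, so x* is not a strict local extremum.)

degen


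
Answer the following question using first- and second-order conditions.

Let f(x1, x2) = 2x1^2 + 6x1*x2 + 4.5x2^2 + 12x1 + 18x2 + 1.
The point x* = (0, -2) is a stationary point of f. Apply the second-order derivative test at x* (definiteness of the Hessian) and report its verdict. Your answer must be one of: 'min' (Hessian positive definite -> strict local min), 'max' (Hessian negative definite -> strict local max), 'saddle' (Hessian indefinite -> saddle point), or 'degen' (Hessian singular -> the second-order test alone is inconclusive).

Compute the Hessian H = grad^2 f:
  H = [[4, 6], [6, 9]]
Verify stationarity: grad f(x*) = H x* + g = (0, 0).
Eigenvalues of H: 0, 13.
H has a zero eigenvalue (singular; positive semidefinite but not definite), so H is neither positive definite, negative definite, nor indefinite. The second-order test alone is inconclusive -> degen.
(Indeed, f is constant along the null direction of H through x*, so x* is not a strict local extremum.)

degen


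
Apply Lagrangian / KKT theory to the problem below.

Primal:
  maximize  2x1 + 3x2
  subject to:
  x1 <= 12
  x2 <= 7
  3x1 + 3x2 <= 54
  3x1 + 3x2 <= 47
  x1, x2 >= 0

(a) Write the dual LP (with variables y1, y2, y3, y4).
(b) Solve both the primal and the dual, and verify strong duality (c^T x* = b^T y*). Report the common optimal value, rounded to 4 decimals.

The standard primal-dual pair for 'max c^T x s.t. A x <= b, x >= 0' is:
  Dual:  min b^T y  s.t.  A^T y >= c,  y >= 0.

So the dual LP is:
  minimize  12y1 + 7y2 + 54y3 + 47y4
  subject to:
    y1 + 3y3 + 3y4 >= 2
    y2 + 3y3 + 3y4 >= 3
    y1, y2, y3, y4 >= 0

Solving the primal: x* = (8.6667, 7).
  primal value c^T x* = 38.3333.
Solving the dual: y* = (0, 1, 0, 0.6667).
  dual value b^T y* = 38.3333.
Strong duality: c^T x* = b^T y*. Confirmed.

38.3333


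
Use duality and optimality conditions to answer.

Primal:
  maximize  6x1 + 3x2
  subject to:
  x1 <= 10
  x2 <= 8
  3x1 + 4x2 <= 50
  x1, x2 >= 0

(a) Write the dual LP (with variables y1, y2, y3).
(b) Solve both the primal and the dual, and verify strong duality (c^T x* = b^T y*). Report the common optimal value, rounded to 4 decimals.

The standard primal-dual pair for 'max c^T x s.t. A x <= b, x >= 0' is:
  Dual:  min b^T y  s.t.  A^T y >= c,  y >= 0.

So the dual LP is:
  minimize  10y1 + 8y2 + 50y3
  subject to:
    y1 + 3y3 >= 6
    y2 + 4y3 >= 3
    y1, y2, y3 >= 0

Solving the primal: x* = (10, 5).
  primal value c^T x* = 75.
Solving the dual: y* = (3.75, 0, 0.75).
  dual value b^T y* = 75.
Strong duality: c^T x* = b^T y*. Confirmed.

75


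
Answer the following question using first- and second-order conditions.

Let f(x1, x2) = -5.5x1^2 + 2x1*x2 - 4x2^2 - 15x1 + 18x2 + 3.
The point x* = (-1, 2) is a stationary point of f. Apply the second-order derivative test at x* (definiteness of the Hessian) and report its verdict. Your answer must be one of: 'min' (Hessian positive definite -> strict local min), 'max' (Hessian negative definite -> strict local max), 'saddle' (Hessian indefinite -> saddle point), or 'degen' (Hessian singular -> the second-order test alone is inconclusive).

Compute the Hessian H = grad^2 f:
  H = [[-11, 2], [2, -8]]
Verify stationarity: grad f(x*) = H x* + g = (0, 0).
Eigenvalues of H: -12, -7.
Both eigenvalues < 0, so H is negative definite -> x* is a strict local max.

max


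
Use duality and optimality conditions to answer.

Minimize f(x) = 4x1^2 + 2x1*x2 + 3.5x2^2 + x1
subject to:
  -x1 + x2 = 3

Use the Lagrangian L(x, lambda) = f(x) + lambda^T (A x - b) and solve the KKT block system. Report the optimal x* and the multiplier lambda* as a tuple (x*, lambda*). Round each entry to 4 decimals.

Form the Lagrangian:
  L(x, lambda) = (1/2) x^T Q x + c^T x + lambda^T (A x - b)
Stationarity (grad_x L = 0): Q x + c + A^T lambda = 0.
Primal feasibility: A x = b.

This gives the KKT block system:
  [ Q   A^T ] [ x     ]   [-c ]
  [ A    0  ] [ lambda ] = [ b ]

Solving the linear system:
  x*      = (-1.4737, 1.5263)
  lambda* = (-7.7368)
  f(x*)   = 10.8684

x* = (-1.4737, 1.5263), lambda* = (-7.7368)


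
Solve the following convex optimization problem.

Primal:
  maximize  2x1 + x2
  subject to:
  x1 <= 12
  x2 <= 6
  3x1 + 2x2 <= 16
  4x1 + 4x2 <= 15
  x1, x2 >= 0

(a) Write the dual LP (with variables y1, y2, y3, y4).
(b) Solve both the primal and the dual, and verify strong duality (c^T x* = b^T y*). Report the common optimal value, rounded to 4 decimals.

The standard primal-dual pair for 'max c^T x s.t. A x <= b, x >= 0' is:
  Dual:  min b^T y  s.t.  A^T y >= c,  y >= 0.

So the dual LP is:
  minimize  12y1 + 6y2 + 16y3 + 15y4
  subject to:
    y1 + 3y3 + 4y4 >= 2
    y2 + 2y3 + 4y4 >= 1
    y1, y2, y3, y4 >= 0

Solving the primal: x* = (3.75, 0).
  primal value c^T x* = 7.5.
Solving the dual: y* = (0, 0, 0, 0.5).
  dual value b^T y* = 7.5.
Strong duality: c^T x* = b^T y*. Confirmed.

7.5


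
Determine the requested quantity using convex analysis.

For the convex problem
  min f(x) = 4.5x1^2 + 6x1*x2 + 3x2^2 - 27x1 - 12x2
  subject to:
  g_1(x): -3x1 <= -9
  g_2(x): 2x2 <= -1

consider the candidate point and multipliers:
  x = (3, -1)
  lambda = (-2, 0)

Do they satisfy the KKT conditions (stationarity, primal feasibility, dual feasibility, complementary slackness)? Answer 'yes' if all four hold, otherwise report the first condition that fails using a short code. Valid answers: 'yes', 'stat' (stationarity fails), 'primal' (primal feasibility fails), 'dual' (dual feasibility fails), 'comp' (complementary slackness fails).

Gradient of f: grad f(x) = Q x + c = (-6, 0)
Constraint values g_i(x) = a_i^T x - b_i:
  g_1((3, -1)) = 0
  g_2((3, -1)) = -1
Stationarity residual: grad f(x) + sum_i lambda_i a_i = (0, 0)
  -> stationarity OK
Primal feasibility (all g_i <= 0): OK
Dual feasibility (all lambda_i >= 0): FAILS
Complementary slackness (lambda_i * g_i(x) = 0 for all i): OK

Verdict: the first failing condition is dual_feasibility -> dual.

dual


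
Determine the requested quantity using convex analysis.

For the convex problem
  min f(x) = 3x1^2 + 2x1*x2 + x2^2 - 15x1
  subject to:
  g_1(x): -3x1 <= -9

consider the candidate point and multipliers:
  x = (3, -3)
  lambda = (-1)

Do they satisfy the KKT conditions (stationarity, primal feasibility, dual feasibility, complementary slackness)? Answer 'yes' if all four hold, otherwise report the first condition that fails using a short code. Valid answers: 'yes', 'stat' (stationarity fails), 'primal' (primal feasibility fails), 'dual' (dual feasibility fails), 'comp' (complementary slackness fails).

Gradient of f: grad f(x) = Q x + c = (-3, 0)
Constraint values g_i(x) = a_i^T x - b_i:
  g_1((3, -3)) = 0
Stationarity residual: grad f(x) + sum_i lambda_i a_i = (0, 0)
  -> stationarity OK
Primal feasibility (all g_i <= 0): OK
Dual feasibility (all lambda_i >= 0): FAILS
Complementary slackness (lambda_i * g_i(x) = 0 for all i): OK

Verdict: the first failing condition is dual_feasibility -> dual.

dual


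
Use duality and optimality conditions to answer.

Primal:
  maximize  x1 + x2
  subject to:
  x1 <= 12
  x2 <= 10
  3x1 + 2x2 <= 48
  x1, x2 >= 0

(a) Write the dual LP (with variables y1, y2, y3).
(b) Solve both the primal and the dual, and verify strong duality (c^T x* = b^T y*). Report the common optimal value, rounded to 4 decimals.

The standard primal-dual pair for 'max c^T x s.t. A x <= b, x >= 0' is:
  Dual:  min b^T y  s.t.  A^T y >= c,  y >= 0.

So the dual LP is:
  minimize  12y1 + 10y2 + 48y3
  subject to:
    y1 + 3y3 >= 1
    y2 + 2y3 >= 1
    y1, y2, y3 >= 0

Solving the primal: x* = (9.3333, 10).
  primal value c^T x* = 19.3333.
Solving the dual: y* = (0, 0.3333, 0.3333).
  dual value b^T y* = 19.3333.
Strong duality: c^T x* = b^T y*. Confirmed.

19.3333


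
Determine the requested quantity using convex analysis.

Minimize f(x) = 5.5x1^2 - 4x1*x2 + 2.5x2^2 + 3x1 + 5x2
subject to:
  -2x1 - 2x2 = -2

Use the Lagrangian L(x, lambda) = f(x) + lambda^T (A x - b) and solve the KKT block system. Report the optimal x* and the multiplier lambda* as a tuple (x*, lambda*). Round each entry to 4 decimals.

Form the Lagrangian:
  L(x, lambda) = (1/2) x^T Q x + c^T x + lambda^T (A x - b)
Stationarity (grad_x L = 0): Q x + c + A^T lambda = 0.
Primal feasibility: A x = b.

This gives the KKT block system:
  [ Q   A^T ] [ x     ]   [-c ]
  [ A    0  ] [ lambda ] = [ b ]

Solving the linear system:
  x*      = (0.4583, 0.5417)
  lambda* = (2.9375)
  f(x*)   = 4.9792

x* = (0.4583, 0.5417), lambda* = (2.9375)


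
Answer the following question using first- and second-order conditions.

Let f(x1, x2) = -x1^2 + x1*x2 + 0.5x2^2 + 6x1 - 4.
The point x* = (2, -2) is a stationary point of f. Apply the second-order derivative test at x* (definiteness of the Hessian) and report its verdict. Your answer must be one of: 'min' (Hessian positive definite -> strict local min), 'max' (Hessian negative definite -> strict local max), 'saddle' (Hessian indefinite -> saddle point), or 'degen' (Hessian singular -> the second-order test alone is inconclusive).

Compute the Hessian H = grad^2 f:
  H = [[-2, 1], [1, 1]]
Verify stationarity: grad f(x*) = H x* + g = (0, 0).
Eigenvalues of H: -2.3028, 1.3028.
Eigenvalues have mixed signs, so H is indefinite -> x* is a saddle point.

saddle


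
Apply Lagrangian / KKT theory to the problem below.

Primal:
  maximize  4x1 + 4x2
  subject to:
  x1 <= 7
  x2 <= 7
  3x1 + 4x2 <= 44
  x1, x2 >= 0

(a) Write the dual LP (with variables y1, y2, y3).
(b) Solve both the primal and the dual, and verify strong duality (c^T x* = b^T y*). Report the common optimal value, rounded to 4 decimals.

The standard primal-dual pair for 'max c^T x s.t. A x <= b, x >= 0' is:
  Dual:  min b^T y  s.t.  A^T y >= c,  y >= 0.

So the dual LP is:
  minimize  7y1 + 7y2 + 44y3
  subject to:
    y1 + 3y3 >= 4
    y2 + 4y3 >= 4
    y1, y2, y3 >= 0

Solving the primal: x* = (7, 5.75).
  primal value c^T x* = 51.
Solving the dual: y* = (1, 0, 1).
  dual value b^T y* = 51.
Strong duality: c^T x* = b^T y*. Confirmed.

51


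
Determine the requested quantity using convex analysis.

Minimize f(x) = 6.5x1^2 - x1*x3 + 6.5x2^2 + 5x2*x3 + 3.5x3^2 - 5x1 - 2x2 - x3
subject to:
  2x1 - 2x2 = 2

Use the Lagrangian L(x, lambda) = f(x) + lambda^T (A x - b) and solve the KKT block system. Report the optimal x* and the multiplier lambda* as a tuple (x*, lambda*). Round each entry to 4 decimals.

Form the Lagrangian:
  L(x, lambda) = (1/2) x^T Q x + c^T x + lambda^T (A x - b)
Stationarity (grad_x L = 0): Q x + c + A^T lambda = 0.
Primal feasibility: A x = b.

This gives the KKT block system:
  [ Q   A^T ] [ x     ]   [-c ]
  [ A    0  ] [ lambda ] = [ b ]

Solving the linear system:
  x*      = (0.6988, -0.3012, 0.4578)
  lambda* = (-1.8133)
  f(x*)   = 0.1386

x* = (0.6988, -0.3012, 0.4578), lambda* = (-1.8133)


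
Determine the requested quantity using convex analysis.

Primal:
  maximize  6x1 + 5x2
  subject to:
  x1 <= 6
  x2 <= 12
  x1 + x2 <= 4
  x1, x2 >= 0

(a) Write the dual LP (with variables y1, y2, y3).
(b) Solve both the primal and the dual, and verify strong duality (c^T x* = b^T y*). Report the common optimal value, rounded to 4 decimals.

The standard primal-dual pair for 'max c^T x s.t. A x <= b, x >= 0' is:
  Dual:  min b^T y  s.t.  A^T y >= c,  y >= 0.

So the dual LP is:
  minimize  6y1 + 12y2 + 4y3
  subject to:
    y1 + y3 >= 6
    y2 + y3 >= 5
    y1, y2, y3 >= 0

Solving the primal: x* = (4, 0).
  primal value c^T x* = 24.
Solving the dual: y* = (0, 0, 6).
  dual value b^T y* = 24.
Strong duality: c^T x* = b^T y*. Confirmed.

24


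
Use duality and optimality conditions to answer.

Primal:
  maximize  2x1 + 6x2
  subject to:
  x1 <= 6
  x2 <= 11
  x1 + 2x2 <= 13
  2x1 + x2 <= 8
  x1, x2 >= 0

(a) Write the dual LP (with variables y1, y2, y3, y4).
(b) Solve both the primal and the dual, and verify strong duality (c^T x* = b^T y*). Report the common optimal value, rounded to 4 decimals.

The standard primal-dual pair for 'max c^T x s.t. A x <= b, x >= 0' is:
  Dual:  min b^T y  s.t.  A^T y >= c,  y >= 0.

So the dual LP is:
  minimize  6y1 + 11y2 + 13y3 + 8y4
  subject to:
    y1 + y3 + 2y4 >= 2
    y2 + 2y3 + y4 >= 6
    y1, y2, y3, y4 >= 0

Solving the primal: x* = (0, 6.5).
  primal value c^T x* = 39.
Solving the dual: y* = (0, 0, 3, 0).
  dual value b^T y* = 39.
Strong duality: c^T x* = b^T y*. Confirmed.

39


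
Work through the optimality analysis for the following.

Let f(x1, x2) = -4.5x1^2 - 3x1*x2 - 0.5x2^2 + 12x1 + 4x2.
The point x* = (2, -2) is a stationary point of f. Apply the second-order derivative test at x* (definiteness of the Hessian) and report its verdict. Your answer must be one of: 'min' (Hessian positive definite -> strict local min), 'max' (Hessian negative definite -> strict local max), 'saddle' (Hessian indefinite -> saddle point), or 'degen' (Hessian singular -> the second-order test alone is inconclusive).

Compute the Hessian H = grad^2 f:
  H = [[-9, -3], [-3, -1]]
Verify stationarity: grad f(x*) = H x* + g = (0, 0).
Eigenvalues of H: -10, 0.
H has a zero eigenvalue (singular; negative semidefinite but not definite), so H is neither positive definite, negative definite, nor indefinite. The second-order test alone is inconclusive -> degen.
(Indeed, f is constant along the null direction of H through x*, so x* is not a strict local extremum.)

degen


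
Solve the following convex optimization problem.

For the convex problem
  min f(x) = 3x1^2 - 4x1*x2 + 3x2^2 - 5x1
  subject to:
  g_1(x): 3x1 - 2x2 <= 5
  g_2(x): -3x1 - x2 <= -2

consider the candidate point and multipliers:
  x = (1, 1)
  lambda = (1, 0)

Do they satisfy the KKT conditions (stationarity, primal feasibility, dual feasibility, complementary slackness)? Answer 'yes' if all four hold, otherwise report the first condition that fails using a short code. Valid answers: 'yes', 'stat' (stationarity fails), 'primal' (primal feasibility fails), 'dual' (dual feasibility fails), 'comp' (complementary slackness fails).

Gradient of f: grad f(x) = Q x + c = (-3, 2)
Constraint values g_i(x) = a_i^T x - b_i:
  g_1((1, 1)) = -4
  g_2((1, 1)) = -2
Stationarity residual: grad f(x) + sum_i lambda_i a_i = (0, 0)
  -> stationarity OK
Primal feasibility (all g_i <= 0): OK
Dual feasibility (all lambda_i >= 0): OK
Complementary slackness (lambda_i * g_i(x) = 0 for all i): FAILS

Verdict: the first failing condition is complementary_slackness -> comp.

comp


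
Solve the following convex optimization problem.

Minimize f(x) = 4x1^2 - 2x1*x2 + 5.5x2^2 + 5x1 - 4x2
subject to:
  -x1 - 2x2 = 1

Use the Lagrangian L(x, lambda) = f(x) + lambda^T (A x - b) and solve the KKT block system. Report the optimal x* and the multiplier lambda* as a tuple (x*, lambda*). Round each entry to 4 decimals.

Form the Lagrangian:
  L(x, lambda) = (1/2) x^T Q x + c^T x + lambda^T (A x - b)
Stationarity (grad_x L = 0): Q x + c + A^T lambda = 0.
Primal feasibility: A x = b.

This gives the KKT block system:
  [ Q   A^T ] [ x     ]   [-c ]
  [ A    0  ] [ lambda ] = [ b ]

Solving the linear system:
  x*      = (-0.8431, -0.0784)
  lambda* = (-1.5882)
  f(x*)   = -1.1569

x* = (-0.8431, -0.0784), lambda* = (-1.5882)


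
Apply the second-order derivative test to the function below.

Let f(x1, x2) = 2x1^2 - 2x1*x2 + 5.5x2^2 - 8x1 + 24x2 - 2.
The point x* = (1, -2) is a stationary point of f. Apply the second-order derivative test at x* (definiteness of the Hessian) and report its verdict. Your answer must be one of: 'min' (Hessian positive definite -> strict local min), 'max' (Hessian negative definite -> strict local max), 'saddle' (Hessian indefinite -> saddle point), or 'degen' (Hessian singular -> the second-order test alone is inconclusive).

Compute the Hessian H = grad^2 f:
  H = [[4, -2], [-2, 11]]
Verify stationarity: grad f(x*) = H x* + g = (0, 0).
Eigenvalues of H: 3.4689, 11.5311.
Both eigenvalues > 0, so H is positive definite -> x* is a strict local min.

min
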